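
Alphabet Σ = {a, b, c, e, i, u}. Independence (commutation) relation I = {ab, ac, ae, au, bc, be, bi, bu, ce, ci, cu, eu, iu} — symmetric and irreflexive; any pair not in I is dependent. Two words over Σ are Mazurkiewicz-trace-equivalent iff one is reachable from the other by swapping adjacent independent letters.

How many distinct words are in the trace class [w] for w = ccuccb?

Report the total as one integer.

drop 0:c onto floor
drop 1:c onto {0:c}
drop 2:u onto floor
drop 3:c onto {1:c}
drop 4:c onto {3:c}
drop 5:b onto floor
ground layer = {0:c, 2:u, 5:b}
drop-orders for the pieces not yet dropped (sum over which currently-grounded one goes next):
  1 to go: {2} 1  {4} 1  {5} 1
  2 to go: {2,4} 2  {2,5} 2  {3,4} 1  {4,5} 2
  3 to go: {1,3,4} 1  {2,3,4} 3  {2,4,5} 6  {3,4,5} 3
  4 to go: {0,1,3,4} 1  {1,2,3,4} 4  {1,3,4,5} 4  {2,3,4,5} 12
  if 0:c drops first: 20 orders
  if 2:u drops first: 5 orders
  if 5:b drops first: 5 orders
heap linearizations: 30

30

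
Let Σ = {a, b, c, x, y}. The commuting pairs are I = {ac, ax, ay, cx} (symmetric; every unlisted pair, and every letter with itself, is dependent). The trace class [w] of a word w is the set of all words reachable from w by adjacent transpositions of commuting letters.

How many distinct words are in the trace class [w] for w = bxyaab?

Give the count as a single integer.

drop 0:b onto floor
drop 1:x onto {0:b}
drop 2:y onto {1:x}
drop 3:a onto {0:b}
drop 4:a onto {3:a}
drop 5:b onto {2:y, 4:a}
ground layer = {0:b}
drop-orders for the pieces not yet dropped (sum over which currently-grounded one goes next):
  1 to go: {5} 1
  2 to go: {2,5} 1  {4,5} 1
  3 to go: {1,2,5} 1  {2,4,5} 2  {3,4,5} 1
  4 to go: {1,2,4,5} 3  {2,3,4,5} 3
  if 0:b drops first: 6 orders

6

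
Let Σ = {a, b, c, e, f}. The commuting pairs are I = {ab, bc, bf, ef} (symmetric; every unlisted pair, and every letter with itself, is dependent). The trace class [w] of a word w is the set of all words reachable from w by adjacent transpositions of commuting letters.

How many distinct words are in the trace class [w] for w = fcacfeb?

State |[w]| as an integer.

3

piece 0:f — minimal
piece 1:c rests on {0:f}
piece 2:a rests on {1:c}
piece 3:c rests on {2:a}
piece 4:f rests on {3:c}
piece 5:e rests on {3:c}
piece 6:b rests on {5:e}
minimal pieces: {0:f}
ways to finish when only these pieces remain (= sum over removing one remaining piece with nothing left below it):
  1 left: {4}→1  {6}→1
  2 left: {4,6}→2  {5,6}→1
  3 left: {4,5,6}→3
  4 left: {3,4,5,6}→3
  5 left: {2,3,4,5,6}→3
  placing 0:f first → 3 extensions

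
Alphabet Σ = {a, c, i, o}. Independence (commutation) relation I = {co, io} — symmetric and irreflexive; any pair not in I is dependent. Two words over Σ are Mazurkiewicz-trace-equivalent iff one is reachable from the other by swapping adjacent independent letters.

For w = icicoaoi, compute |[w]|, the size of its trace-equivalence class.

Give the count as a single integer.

10

drop 0:i onto floor
drop 1:c onto {0:i}
drop 2:i onto {1:c}
drop 3:c onto {2:i}
drop 4:o onto floor
drop 5:a onto {3:c, 4:o}
drop 6:o onto {5:a}
drop 7:i onto {5:a}
ground layer = {0:i, 4:o}
drop-orders for the pieces not yet dropped (sum over which currently-grounded one goes next):
  1 to go: {6} 1  {7} 1
  2 to go: {6,7} 2
  3 to go: {5,6,7} 2
  4 to go: {3,5,6,7} 2  {4,5,6,7} 2
  5 to go: {2,3,5,6,7} 2  {3,4,5,6,7} 4
  6 to go: {1,2,3,5,6,7} 2  {2,3,4,5,6,7} 6
  if 0:i drops first: 8 orders
  if 4:o drops first: 2 orders
heap linearizations: 10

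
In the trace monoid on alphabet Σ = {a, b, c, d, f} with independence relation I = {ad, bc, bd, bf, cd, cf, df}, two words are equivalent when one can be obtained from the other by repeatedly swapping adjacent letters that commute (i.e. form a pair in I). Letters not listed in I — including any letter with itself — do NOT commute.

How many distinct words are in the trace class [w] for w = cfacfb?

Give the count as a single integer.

piece 0:c — minimal
piece 1:f — minimal
piece 2:a rests on {0:c, 1:f}
piece 3:c rests on {2:a}
piece 4:f rests on {2:a}
piece 5:b rests on {2:a}
minimal pieces: {0:c, 1:f}
ways to finish when only these pieces remain (= sum over removing one remaining piece with nothing left below it):
  1 left: {3}→1  {4}→1  {5}→1
  2 left: {3,4}→2  {3,5}→2  {4,5}→2
  3 left: {3,4,5}→6
  4 left: {2,3,4,5}→6
  placing 0:c first → 6 extensions
  placing 1:f first → 6 extensions
total linear extensions = 12

12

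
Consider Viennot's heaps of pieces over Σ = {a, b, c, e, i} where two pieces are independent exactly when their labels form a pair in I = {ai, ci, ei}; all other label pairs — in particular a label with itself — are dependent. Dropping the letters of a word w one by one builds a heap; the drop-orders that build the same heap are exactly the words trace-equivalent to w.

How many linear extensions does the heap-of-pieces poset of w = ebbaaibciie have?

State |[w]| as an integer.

18

piece 0:e — minimal
piece 1:b rests on {0:e}
piece 2:b rests on {1:b}
piece 3:a rests on {2:b}
piece 4:a rests on {3:a}
piece 5:i rests on {2:b}
piece 6:b rests on {4:a, 5:i}
piece 7:c rests on {6:b}
piece 8:i rests on {6:b}
piece 9:i rests on {8:i}
piece 10:e rests on {7:c}
minimal pieces: {0:e}
ways to finish when only these pieces remain (= sum over removing one remaining piece with nothing left below it):
  1 left: {9}→1  {10}→1
  2 left: {7,10}→1  {8,9}→1  {9,10}→2
  3 left: {7,9,10}→3  {8,9,10}→3
  4 left: {7,8,9,10}→6
  5 left: {6,7,8,9,10}→6
  6 left: {4,6,7,8,9,10}→6  {5,6,7,8,9,10}→6
  7 left: {3,4,6,7,8,9,10}→6  {4,5,6,7,8,9,10}→12
  8 left: {3,4,5,6,7,8,9,10}→18
  9 left: {2,3,4,5,6,7,8,9,10}→18
  placing 0:e first → 18 extensions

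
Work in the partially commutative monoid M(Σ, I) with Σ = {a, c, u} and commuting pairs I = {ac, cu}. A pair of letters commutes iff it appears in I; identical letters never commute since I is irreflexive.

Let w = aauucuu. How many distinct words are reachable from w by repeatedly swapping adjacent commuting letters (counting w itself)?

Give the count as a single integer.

7

#0=a has no predecessor
#1=a depends on [0:a]
#2=u depends on [1:a]
#3=u depends on [2:u]
#4=c has no predecessor
#5=u depends on [3:u]
#6=u depends on [5:u]
sources: [0:a, 4:c]
N(rest) = Σ N(rest − s) over sources s of rest; N(one piece) = 1:
  size 1 → [4]=1  [6]=1
  size 2 → [4,6]=2  [5,6]=1
  size 3 → [3,5,6]=1  [4,5,6]=3
  size 4 → [2,3,5,6]=1  [3,4,5,6]=4
  size 5 → [1,2,3,5,6]=1  [2,3,4,5,6]=5
  first=0(a) contributes 6
  first=4(c) contributes 1
|[w]| = 7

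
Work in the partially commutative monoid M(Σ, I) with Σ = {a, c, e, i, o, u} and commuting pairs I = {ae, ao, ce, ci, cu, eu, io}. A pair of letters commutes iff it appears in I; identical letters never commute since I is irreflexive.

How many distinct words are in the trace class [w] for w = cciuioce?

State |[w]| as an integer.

38

piece 0:c — minimal
piece 1:c rests on {0:c}
piece 2:i — minimal
piece 3:u rests on {2:i}
piece 4:i rests on {3:u}
piece 5:o rests on {1:c, 3:u}
piece 6:c rests on {5:o}
piece 7:e rests on {4:i, 5:o}
minimal pieces: {0:c, 2:i}
ways to finish when only these pieces remain (= sum over removing one remaining piece with nothing left below it):
  1 left: {6}→1  {7}→1
  2 left: {4,7}→1  {6,7}→2
  3 left: {4,6,7}→3  {5,6,7}→2
  4 left: {1,5,6,7}→2  {4,5,6,7}→5
  5 left: {0,1,5,6,7}→2  {1,4,5,6,7}→7  {3,4,5,6,7}→5
  6 left: {0,1,4,5,6,7}→9  {1,3,4,5,6,7}→12  {2,3,4,5,6,7}→5
  placing 0:c first → 17 extensions
  placing 2:i first → 21 extensions
total linear extensions = 38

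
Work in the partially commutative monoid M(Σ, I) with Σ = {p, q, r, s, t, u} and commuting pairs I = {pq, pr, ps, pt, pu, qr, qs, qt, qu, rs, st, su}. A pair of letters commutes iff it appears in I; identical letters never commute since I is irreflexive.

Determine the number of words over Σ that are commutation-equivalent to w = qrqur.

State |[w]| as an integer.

piece 0:q — minimal
piece 1:r — minimal
piece 2:q rests on {0:q}
piece 3:u rests on {1:r}
piece 4:r rests on {3:u}
minimal pieces: {0:q, 1:r}
ways to finish when only these pieces remain (= sum over removing one remaining piece with nothing left below it):
  1 left: {2}→1  {4}→1
  2 left: {0,2}→1  {2,4}→2  {3,4}→1
  3 left: {0,2,4}→3  {1,3,4}→1  {2,3,4}→3
  placing 0:q first → 4 extensions
  placing 1:r first → 6 extensions
total linear extensions = 10

10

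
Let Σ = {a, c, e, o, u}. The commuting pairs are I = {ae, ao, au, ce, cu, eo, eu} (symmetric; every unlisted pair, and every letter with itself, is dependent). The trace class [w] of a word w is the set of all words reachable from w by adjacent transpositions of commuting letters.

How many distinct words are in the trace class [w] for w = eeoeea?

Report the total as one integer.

0(e) covers ∅
1(e) covers 0:e
2(o) covers ∅
3(e) covers 1:e
4(e) covers 3:e
5(a) covers ∅
floor of heap: 0:e, 2:o, 5:a
completions by unplaced set U, small U first (add the entries for U minus each lowest piece of U):
  |U|=1: {2}:1  {4}:1  {5}:1
  |U|=2: {2,4}:2  {2,5}:2  {3,4}:1  {4,5}:2
  |U|=3: {1,3,4}:1  {2,3,4}:3  {2,4,5}:6  {3,4,5}:3
  |U|=4: {0,1,3,4}:1  {1,2,3,4}:4  {1,3,4,5}:4  {2,3,4,5}:12
  start at 0(e): 20
  start at 2(o): 5
  start at 5(a): 5
sum over floor = 30

30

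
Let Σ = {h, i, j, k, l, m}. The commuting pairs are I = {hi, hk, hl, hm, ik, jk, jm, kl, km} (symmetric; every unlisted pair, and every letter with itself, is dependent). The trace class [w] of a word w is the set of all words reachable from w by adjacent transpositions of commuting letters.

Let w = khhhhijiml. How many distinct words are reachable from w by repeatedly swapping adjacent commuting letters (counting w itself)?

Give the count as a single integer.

50

drop 0:k onto floor
drop 1:h onto floor
drop 2:h onto {1:h}
drop 3:h onto {2:h}
drop 4:h onto {3:h}
drop 5:i onto floor
drop 6:j onto {4:h, 5:i}
drop 7:i onto {6:j}
drop 8:m onto {7:i}
drop 9:l onto {8:m}
ground layer = {0:k, 1:h, 5:i}
drop-orders for the pieces not yet dropped (sum over which currently-grounded one goes next):
  1 to go: {0} 1  {9} 1
  2 to go: {0,9} 2  {8,9} 1
  3 to go: {0,8,9} 3  {7,8,9} 1
  4 to go: {0,7,8,9} 4  {6,7,8,9} 1
  5 to go: {0,6,7,8,9} 5  {4,6,7,8,9} 1  {5,6,7,8,9} 1
  6 to go: {0,4,6,7,8,9} 6  {0,5,6,7,8,9} 6  {3,4,6,7,8,9} 1  {4,5,6,7,8,9} 2
  7 to go: {0,3,4,6,7,8,9} 7  {0,4,5,6,7,8,9} 14  {2,3,4,6,7,8,9} 1  {3,4,5,6,7,8,9} 3
  8 to go: {0,2,3,4,6,7,8,9} 8  {0,3,4,5,6,7,8,9} 24  {1,2,3,4,6,7,8,9} 1  {2,3,4,5,6,7,8,9} 4
  if 0:k drops first: 5 orders
  if 1:h drops first: 36 orders
  if 5:i drops first: 9 orders
heap linearizations: 50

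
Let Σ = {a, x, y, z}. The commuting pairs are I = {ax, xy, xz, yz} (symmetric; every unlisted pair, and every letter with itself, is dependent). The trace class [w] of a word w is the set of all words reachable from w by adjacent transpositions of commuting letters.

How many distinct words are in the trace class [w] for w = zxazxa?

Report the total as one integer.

15

piece 0:z — minimal
piece 1:x — minimal
piece 2:a rests on {0:z}
piece 3:z rests on {2:a}
piece 4:x rests on {1:x}
piece 5:a rests on {3:z}
minimal pieces: {0:z, 1:x}
ways to finish when only these pieces remain (= sum over removing one remaining piece with nothing left below it):
  1 left: {4}→1  {5}→1
  2 left: {1,4}→1  {3,5}→1  {4,5}→2
  3 left: {1,4,5}→3  {2,3,5}→1  {3,4,5}→3
  4 left: {0,2,3,5}→1  {1,3,4,5}→6  {2,3,4,5}→4
  placing 0:z first → 10 extensions
  placing 1:x first → 5 extensions
total linear extensions = 15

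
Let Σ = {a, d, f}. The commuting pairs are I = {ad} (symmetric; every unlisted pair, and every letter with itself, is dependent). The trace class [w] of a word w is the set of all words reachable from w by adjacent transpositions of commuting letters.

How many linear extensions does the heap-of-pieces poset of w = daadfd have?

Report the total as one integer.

drop 0:d onto floor
drop 1:a onto floor
drop 2:a onto {1:a}
drop 3:d onto {0:d}
drop 4:f onto {2:a, 3:d}
drop 5:d onto {4:f}
ground layer = {0:d, 1:a}
drop-orders for the pieces not yet dropped (sum over which currently-grounded one goes next):
  1 to go: {5} 1
  2 to go: {4,5} 1
  3 to go: {2,4,5} 1  {3,4,5} 1
  4 to go: {0,3,4,5} 1  {1,2,4,5} 1  {2,3,4,5} 2
  if 0:d drops first: 3 orders
  if 1:a drops first: 3 orders
heap linearizations: 6

6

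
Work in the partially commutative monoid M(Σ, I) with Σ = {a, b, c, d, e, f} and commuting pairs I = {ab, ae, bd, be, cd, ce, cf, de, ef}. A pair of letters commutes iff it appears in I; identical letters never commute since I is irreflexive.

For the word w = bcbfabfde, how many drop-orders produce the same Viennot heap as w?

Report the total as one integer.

18

piece 0:b — minimal
piece 1:c rests on {0:b}
piece 2:b rests on {1:c}
piece 3:f rests on {2:b}
piece 4:a rests on {3:f}
piece 5:b rests on {3:f}
piece 6:f rests on {4:a, 5:b}
piece 7:d rests on {6:f}
piece 8:e — minimal
minimal pieces: {0:b, 8:e}
ways to finish when only these pieces remain (= sum over removing one remaining piece with nothing left below it):
  1 left: {7}→1  {8}→1
  2 left: {6,7}→1  {7,8}→2
  3 left: {4,6,7}→1  {5,6,7}→1  {6,7,8}→3
  4 left: {4,5,6,7}→2  {4,6,7,8}→4  {5,6,7,8}→4
  5 left: {3,4,5,6,7}→2  {4,5,6,7,8}→10
  6 left: {2,3,4,5,6,7}→2  {3,4,5,6,7,8}→12
  7 left: {1,2,3,4,5,6,7}→2  {2,3,4,5,6,7,8}→14
  placing 0:b first → 16 extensions
  placing 8:e first → 2 extensions
total linear extensions = 18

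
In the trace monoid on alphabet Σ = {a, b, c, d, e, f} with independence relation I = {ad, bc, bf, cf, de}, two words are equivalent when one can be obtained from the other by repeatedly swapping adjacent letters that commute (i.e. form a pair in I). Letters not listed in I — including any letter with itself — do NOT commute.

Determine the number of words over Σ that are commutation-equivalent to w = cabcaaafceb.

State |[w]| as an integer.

0(c) covers ∅
1(a) covers 0:c
2(b) covers 1:a
3(c) covers 1:a
4(a) covers 2:b, 3:c
5(a) covers 4:a
6(a) covers 5:a
7(f) covers 6:a
8(c) covers 6:a
9(e) covers 7:f, 8:c
10(b) covers 9:e
floor of heap: 0:c
completions by unplaced set U, small U first (add the entries for U minus each lowest piece of U):
  |U|=1: {10}:1
  |U|=2: {9,10}:1
  |U|=3: {7,9,10}:1  {8,9,10}:1
  |U|=4: {7,8,9,10}:2
  |U|=5: {6,7,8,9,10}:2
  |U|=6: {5,6,7,8,9,10}:2
  |U|=7: {4,5,6,7,8,9,10}:2
  |U|=8: {2,4,5,6,7,8,9,10}:2  {3,4,5,6,7,8,9,10}:2
  |U|=9: {2,3,4,5,6,7,8,9,10}:4
  start at 0(c): 4

4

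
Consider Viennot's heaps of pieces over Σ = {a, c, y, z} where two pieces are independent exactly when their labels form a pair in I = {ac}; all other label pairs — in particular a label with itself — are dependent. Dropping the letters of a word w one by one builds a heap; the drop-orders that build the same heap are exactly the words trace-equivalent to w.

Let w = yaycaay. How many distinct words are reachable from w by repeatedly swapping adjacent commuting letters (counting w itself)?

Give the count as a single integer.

piece 0:y — minimal
piece 1:a rests on {0:y}
piece 2:y rests on {1:a}
piece 3:c rests on {2:y}
piece 4:a rests on {2:y}
piece 5:a rests on {4:a}
piece 6:y rests on {3:c, 5:a}
minimal pieces: {0:y}
ways to finish when only these pieces remain (= sum over removing one remaining piece with nothing left below it):
  1 left: {6}→1
  2 left: {3,6}→1  {5,6}→1
  3 left: {3,5,6}→2  {4,5,6}→1
  4 left: {3,4,5,6}→3
  5 left: {2,3,4,5,6}→3
  placing 0:y first → 3 extensions

3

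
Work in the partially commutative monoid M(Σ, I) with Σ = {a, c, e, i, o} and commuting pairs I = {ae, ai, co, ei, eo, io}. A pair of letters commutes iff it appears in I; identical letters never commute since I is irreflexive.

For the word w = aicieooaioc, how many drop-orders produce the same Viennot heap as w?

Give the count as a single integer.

0(a) covers ∅
1(i) covers ∅
2(c) covers 0:a, 1:i
3(i) covers 2:c
4(e) covers 2:c
5(o) covers 0:a
6(o) covers 5:o
7(a) covers 2:c, 6:o
8(i) covers 3:i
9(o) covers 7:a
10(c) covers 4:e, 7:a, 8:i
floor of heap: 0:a, 1:i
completions by unplaced set U, small U first (add the entries for U minus each lowest piece of U):
  |U|=1: {9}:1  {10}:1
  |U|=2: {4,10}:1  {8,10}:1  {9,10}:2
  |U|=3: {3,8,10}:1  {4,8,10}:2  {4,9,10}:3  {7,9,10}:2  {8,9,10}:3
  |U|=4: {3,4,8,10}:3  {3,8,9,10}:4  {4,7,9,10}:5  {4,8,9,10}:8  {6,7,9,10}:2  {7,8,9,10}:5
  |U|=5: {3,4,8,9,10}:15  {3,7,8,9,10}:9  {4,6,7,9,10}:7  {4,7,8,9,10}:18  {5,6,7,9,10}:2  {6,7,8,9,10}:7
  |U|=6: {3,4,7,8,9,10}:42  {3,6,7,8,9,10}:16  {4,5,6,7,9,10}:9  {4,6,7,8,9,10}:32  {5,6,7,8,9,10}:9
  |U|=7: {2,3,4,7,8,9,10}:42  {3,4,6,7,8,9,10}:90  {3,5,6,7,8,9,10}:25  {4,5,6,7,8,9,10}:50
  |U|=8: {1,2,3,4,7,8,9,10}:42  {2,3,4,6,7,8,9,10}:132  {3,4,5,6,7,8,9,10}:165
  |U|=9: {1,2,3,4,6,7,8,9,10}:174  {2,3,4,5,6,7,8,9,10}:297
  start at 0(a): 471
  start at 1(i): 297
sum over floor = 768

768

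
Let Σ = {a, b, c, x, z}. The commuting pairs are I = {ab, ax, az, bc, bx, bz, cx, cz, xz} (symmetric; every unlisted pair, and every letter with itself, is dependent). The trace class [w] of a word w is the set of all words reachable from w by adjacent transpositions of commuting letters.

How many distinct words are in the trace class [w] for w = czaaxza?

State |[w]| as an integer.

#0=c has no predecessor
#1=z has no predecessor
#2=a depends on [0:c]
#3=a depends on [2:a]
#4=x has no predecessor
#5=z depends on [1:z]
#6=a depends on [3:a]
sources: [0:c, 1:z, 4:x]
N(rest) = Σ N(rest − s) over sources s of rest; N(one piece) = 1:
  size 1 → [4]=1  [5]=1  [6]=1
  size 2 → [1,5]=1  [3,6]=1  [4,5]=2  [4,6]=2  [5,6]=2
  size 3 → [1,4,5]=3  [1,5,6]=3  [2,3,6]=1  [3,4,6]=3  [3,5,6]=3  [4,5,6]=6
  size 4 → [0,2,3,6]=1  [1,3,5,6]=6  [1,4,5,6]=12  [2,3,4,6]=4  [2,3,5,6]=4  [3,4,5,6]=12
  size 5 → [0,2,3,4,6]=5  [0,2,3,5,6]=5  [1,2,3,5,6]=10  [1,3,4,5,6]=30  [2,3,4,5,6]=20
  first=0(c) contributes 60
  first=1(z) contributes 30
  first=4(x) contributes 15
|[w]| = 105

105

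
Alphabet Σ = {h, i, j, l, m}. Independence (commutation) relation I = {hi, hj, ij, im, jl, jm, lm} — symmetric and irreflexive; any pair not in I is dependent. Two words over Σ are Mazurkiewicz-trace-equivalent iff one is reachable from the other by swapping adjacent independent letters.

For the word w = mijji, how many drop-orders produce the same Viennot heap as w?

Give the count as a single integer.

0(m) covers ∅
1(i) covers ∅
2(j) covers ∅
3(j) covers 2:j
4(i) covers 1:i
floor of heap: 0:m, 1:i, 2:j
completions by unplaced set U, small U first (add the entries for U minus each lowest piece of U):
  |U|=1: {0}:1  {3}:1  {4}:1
  |U|=2: {0,3}:2  {0,4}:2  {1,4}:1  {2,3}:1  {3,4}:2
  |U|=3: {0,1,4}:3  {0,2,3}:3  {0,3,4}:6  {1,3,4}:3  {2,3,4}:3
  start at 0(m): 6
  start at 1(i): 12
  start at 2(j): 12
sum over floor = 30

30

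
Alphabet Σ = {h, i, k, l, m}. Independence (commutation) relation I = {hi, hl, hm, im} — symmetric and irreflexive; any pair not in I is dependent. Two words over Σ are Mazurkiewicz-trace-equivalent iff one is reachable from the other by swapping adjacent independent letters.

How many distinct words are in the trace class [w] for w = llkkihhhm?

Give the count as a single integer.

piece 0:l — minimal
piece 1:l rests on {0:l}
piece 2:k rests on {1:l}
piece 3:k rests on {2:k}
piece 4:i rests on {3:k}
piece 5:h rests on {3:k}
piece 6:h rests on {5:h}
piece 7:h rests on {6:h}
piece 8:m rests on {3:k}
minimal pieces: {0:l}
ways to finish when only these pieces remain (= sum over removing one remaining piece with nothing left below it):
  1 left: {4}→1  {7}→1  {8}→1
  2 left: {4,7}→2  {4,8}→2  {6,7}→1  {7,8}→2
  3 left: {4,6,7}→3  {4,7,8}→6  {5,6,7}→1  {6,7,8}→3
  4 left: {4,5,6,7}→4  {4,6,7,8}→12  {5,6,7,8}→4
  5 left: {4,5,6,7,8}→20
  6 left: {3,4,5,6,7,8}→20
  7 left: {2,3,4,5,6,7,8}→20
  placing 0:l first → 20 extensions

20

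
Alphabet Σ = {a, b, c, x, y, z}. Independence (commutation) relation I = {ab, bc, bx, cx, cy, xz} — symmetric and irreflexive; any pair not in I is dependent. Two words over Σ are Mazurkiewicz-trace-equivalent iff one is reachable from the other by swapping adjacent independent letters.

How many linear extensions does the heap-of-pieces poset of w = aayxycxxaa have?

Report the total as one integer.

#0=a has no predecessor
#1=a depends on [0:a]
#2=y depends on [1:a]
#3=x depends on [2:y]
#4=y depends on [3:x]
#5=c depends on [1:a]
#6=x depends on [4:y]
#7=x depends on [6:x]
#8=a depends on [5:c, 7:x]
#9=a depends on [8:a]
sources: [0:a]
N(rest) = Σ N(rest − s) over sources s of rest; N(one piece) = 1:
  size 1 → [9]=1
  size 2 → [8,9]=1
  size 3 → [5,8,9]=1  [7,8,9]=1
  size 4 → [5,7,8,9]=2  [6,7,8,9]=1
  size 5 → [4,6,7,8,9]=1  [5,6,7,8,9]=3
  size 6 → [3,4,6,7,8,9]=1  [4,5,6,7,8,9]=4
  size 7 → [2,3,4,6,7,8,9]=1  [3,4,5,6,7,8,9]=5
  size 8 → [2,3,4,5,6,7,8,9]=6
  first=0(a) contributes 6

6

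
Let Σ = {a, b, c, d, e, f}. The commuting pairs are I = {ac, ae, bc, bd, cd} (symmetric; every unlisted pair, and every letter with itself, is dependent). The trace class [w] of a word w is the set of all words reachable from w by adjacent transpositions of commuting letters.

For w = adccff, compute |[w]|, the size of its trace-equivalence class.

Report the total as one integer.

0(a) covers ∅
1(d) covers 0:a
2(c) covers ∅
3(c) covers 2:c
4(f) covers 1:d, 3:c
5(f) covers 4:f
floor of heap: 0:a, 2:c
completions by unplaced set U, small U first (add the entries for U minus each lowest piece of U):
  |U|=1: {5}:1
  |U|=2: {4,5}:1
  |U|=3: {1,4,5}:1  {3,4,5}:1
  |U|=4: {0,1,4,5}:1  {1,3,4,5}:2  {2,3,4,5}:1
  start at 0(a): 3
  start at 2(c): 3
sum over floor = 6

6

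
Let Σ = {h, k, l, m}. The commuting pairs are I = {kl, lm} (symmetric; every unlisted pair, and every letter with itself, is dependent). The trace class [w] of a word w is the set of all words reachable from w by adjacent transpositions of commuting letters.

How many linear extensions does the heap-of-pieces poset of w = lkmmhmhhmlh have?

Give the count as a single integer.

8

0(l) covers ∅
1(k) covers ∅
2(m) covers 1:k
3(m) covers 2:m
4(h) covers 0:l, 3:m
5(m) covers 4:h
6(h) covers 5:m
7(h) covers 6:h
8(m) covers 7:h
9(l) covers 7:h
10(h) covers 8:m, 9:l
floor of heap: 0:l, 1:k
completions by unplaced set U, small U first (add the entries for U minus each lowest piece of U):
  |U|=1: {10}:1
  |U|=2: {8,10}:1  {9,10}:1
  |U|=3: {8,9,10}:2
  |U|=4: {7,8,9,10}:2
  |U|=5: {6,7,8,9,10}:2
  |U|=6: {5,6,7,8,9,10}:2
  |U|=7: {4,5,6,7,8,9,10}:2
  |U|=8: {0,4,5,6,7,8,9,10}:2  {3,4,5,6,7,8,9,10}:2
  |U|=9: {0,3,4,5,6,7,8,9,10}:4  {2,3,4,5,6,7,8,9,10}:2
  start at 0(l): 2
  start at 1(k): 6
sum over floor = 8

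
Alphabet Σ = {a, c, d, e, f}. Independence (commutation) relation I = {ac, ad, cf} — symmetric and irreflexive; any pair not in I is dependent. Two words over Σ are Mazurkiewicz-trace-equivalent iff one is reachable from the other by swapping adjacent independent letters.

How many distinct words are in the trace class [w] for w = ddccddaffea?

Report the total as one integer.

7

drop 0:d onto floor
drop 1:d onto {0:d}
drop 2:c onto {1:d}
drop 3:c onto {2:c}
drop 4:d onto {3:c}
drop 5:d onto {4:d}
drop 6:a onto floor
drop 7:f onto {5:d, 6:a}
drop 8:f onto {7:f}
drop 9:e onto {8:f}
drop 10:a onto {9:e}
ground layer = {0:d, 6:a}
drop-orders for the pieces not yet dropped (sum over which currently-grounded one goes next):
  1 to go: {10} 1
  2 to go: {9,10} 1
  3 to go: {8,9,10} 1
  4 to go: {7,8,9,10} 1
  5 to go: {5,7,8,9,10} 1  {6,7,8,9,10} 1
  6 to go: {4,5,7,8,9,10} 1  {5,6,7,8,9,10} 2
  7 to go: {3,4,5,7,8,9,10} 1  {4,5,6,7,8,9,10} 3
  8 to go: {2,3,4,5,7,8,9,10} 1  {3,4,5,6,7,8,9,10} 4
  9 to go: {1,2,3,4,5,7,8,9,10} 1  {2,3,4,5,6,7,8,9,10} 5
  if 0:d drops first: 6 orders
  if 6:a drops first: 1 orders
heap linearizations: 7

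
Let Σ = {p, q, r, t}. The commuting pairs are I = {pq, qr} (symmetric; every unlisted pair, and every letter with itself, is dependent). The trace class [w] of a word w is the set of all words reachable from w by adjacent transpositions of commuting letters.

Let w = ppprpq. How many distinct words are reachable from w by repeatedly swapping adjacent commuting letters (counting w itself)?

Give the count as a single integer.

0(p) covers ∅
1(p) covers 0:p
2(p) covers 1:p
3(r) covers 2:p
4(p) covers 3:r
5(q) covers ∅
floor of heap: 0:p, 5:q
completions by unplaced set U, small U first (add the entries for U minus each lowest piece of U):
  |U|=1: {4}:1  {5}:1
  |U|=2: {3,4}:1  {4,5}:2
  |U|=3: {2,3,4}:1  {3,4,5}:3
  |U|=4: {1,2,3,4}:1  {2,3,4,5}:4
  start at 0(p): 5
  start at 5(q): 1
sum over floor = 6

6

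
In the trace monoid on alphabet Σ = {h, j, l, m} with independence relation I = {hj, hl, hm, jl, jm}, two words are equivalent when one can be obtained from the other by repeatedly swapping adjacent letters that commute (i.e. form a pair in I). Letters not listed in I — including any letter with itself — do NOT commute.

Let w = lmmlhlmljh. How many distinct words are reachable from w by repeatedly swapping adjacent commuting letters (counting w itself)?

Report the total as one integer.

360

#0=l has no predecessor
#1=m depends on [0:l]
#2=m depends on [1:m]
#3=l depends on [2:m]
#4=h has no predecessor
#5=l depends on [3:l]
#6=m depends on [5:l]
#7=l depends on [6:m]
#8=j has no predecessor
#9=h depends on [4:h]
sources: [0:l, 4:h, 8:j]
N(rest) = Σ N(rest − s) over sources s of rest; N(one piece) = 1:
  size 1 → [7]=1  [8]=1  [9]=1
  size 2 → [4,9]=1  [6,7]=1  [7,8]=2  [7,9]=2  [8,9]=2
  size 3 → [4,7,9]=3  [4,8,9]=3  [5,6,7]=1  [6,7,8]=3  [6,7,9]=3  [7,8,9]=6
  size 4 → [3,5,6,7]=1  [4,6,7,9]=6  [4,7,8,9]=12  [5,6,7,8]=4  [5,6,7,9]=4  [6,7,8,9]=12
  size 5 → [2,3,5,6,7]=1  [3,5,6,7,8]=5  [3,5,6,7,9]=5  [4,5,6,7,9]=10  [4,6,7,8,9]=30  [5,6,7,8,9]=20
  size 6 → [1,2,3,5,6,7]=1  [2,3,5,6,7,8]=6  [2,3,5,6,7,9]=6  [3,4,5,6,7,9]=15  [3,5,6,7,8,9]=30  [4,5,6,7,8,9]=60
  size 7 → [0,1,2,3,5,6,7]=1  [1,2,3,5,6,7,8]=7  [1,2,3,5,6,7,9]=7  [2,3,4,5,6,7,9]=21  [2,3,5,6,7,8,9]=42  [3,4,5,6,7,8,9]=105
  size 8 → [0,1,2,3,5,6,7,8]=8  [0,1,2,3,5,6,7,9]=8  [1,2,3,4,5,6,7,9]=28  [1,2,3,5,6,7,8,9]=56  [2,3,4,5,6,7,8,9]=168
  first=0(l) contributes 252
  first=4(h) contributes 72
  first=8(j) contributes 36
|[w]| = 360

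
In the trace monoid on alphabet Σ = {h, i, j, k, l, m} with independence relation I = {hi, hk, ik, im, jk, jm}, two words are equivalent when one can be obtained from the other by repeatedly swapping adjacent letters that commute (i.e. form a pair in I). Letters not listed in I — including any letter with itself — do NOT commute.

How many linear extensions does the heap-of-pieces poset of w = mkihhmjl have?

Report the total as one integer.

piece 0:m — minimal
piece 1:k rests on {0:m}
piece 2:i — minimal
piece 3:h rests on {0:m}
piece 4:h rests on {3:h}
piece 5:m rests on {1:k, 4:h}
piece 6:j rests on {2:i, 4:h}
piece 7:l rests on {5:m, 6:j}
minimal pieces: {0:m, 2:i}
ways to finish when only these pieces remain (= sum over removing one remaining piece with nothing left below it):
  1 left: {7}→1
  2 left: {5,7}→1  {6,7}→1
  3 left: {1,5,7}→1  {2,6,7}→1  {5,6,7}→2
  4 left: {1,5,6,7}→3  {2,5,6,7}→3  {4,5,6,7}→2
  5 left: {1,2,5,6,7}→6  {1,4,5,6,7}→5  {2,4,5,6,7}→5  {3,4,5,6,7}→2
  6 left: {1,2,4,5,6,7}→16  {1,3,4,5,6,7}→7  {2,3,4,5,6,7}→7
  placing 0:m first → 30 extensions
  placing 2:i first → 7 extensions
total linear extensions = 37

37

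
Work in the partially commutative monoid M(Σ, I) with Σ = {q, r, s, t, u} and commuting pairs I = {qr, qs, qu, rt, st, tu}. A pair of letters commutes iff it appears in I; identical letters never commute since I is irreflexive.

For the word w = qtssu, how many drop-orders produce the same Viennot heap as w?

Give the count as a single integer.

piece 0:q — minimal
piece 1:t rests on {0:q}
piece 2:s — minimal
piece 3:s rests on {2:s}
piece 4:u rests on {3:s}
minimal pieces: {0:q, 2:s}
ways to finish when only these pieces remain (= sum over removing one remaining piece with nothing left below it):
  1 left: {1}→1  {4}→1
  2 left: {0,1}→1  {1,4}→2  {3,4}→1
  3 left: {0,1,4}→3  {1,3,4}→3  {2,3,4}→1
  placing 0:q first → 4 extensions
  placing 2:s first → 6 extensions
total linear extensions = 10

10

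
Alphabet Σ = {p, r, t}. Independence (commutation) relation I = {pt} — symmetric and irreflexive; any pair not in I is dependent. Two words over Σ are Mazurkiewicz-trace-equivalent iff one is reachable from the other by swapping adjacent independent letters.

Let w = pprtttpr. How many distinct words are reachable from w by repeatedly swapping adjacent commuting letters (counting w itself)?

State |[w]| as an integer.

4

0(p) covers ∅
1(p) covers 0:p
2(r) covers 1:p
3(t) covers 2:r
4(t) covers 3:t
5(t) covers 4:t
6(p) covers 2:r
7(r) covers 5:t, 6:p
floor of heap: 0:p
completions by unplaced set U, small U first (add the entries for U minus each lowest piece of U):
  |U|=1: {7}:1
  |U|=2: {5,7}:1  {6,7}:1
  |U|=3: {4,5,7}:1  {5,6,7}:2
  |U|=4: {3,4,5,7}:1  {4,5,6,7}:3
  |U|=5: {3,4,5,6,7}:4
  |U|=6: {2,3,4,5,6,7}:4
  start at 0(p): 4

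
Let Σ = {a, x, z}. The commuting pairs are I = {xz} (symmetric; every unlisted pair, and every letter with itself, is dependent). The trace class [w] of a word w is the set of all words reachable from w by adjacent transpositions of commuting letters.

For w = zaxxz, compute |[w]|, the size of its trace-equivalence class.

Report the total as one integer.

3

0(z) covers ∅
1(a) covers 0:z
2(x) covers 1:a
3(x) covers 2:x
4(z) covers 1:a
floor of heap: 0:z
completions by unplaced set U, small U first (add the entries for U minus each lowest piece of U):
  |U|=1: {3}:1  {4}:1
  |U|=2: {2,3}:1  {3,4}:2
  |U|=3: {2,3,4}:3
  start at 0(z): 3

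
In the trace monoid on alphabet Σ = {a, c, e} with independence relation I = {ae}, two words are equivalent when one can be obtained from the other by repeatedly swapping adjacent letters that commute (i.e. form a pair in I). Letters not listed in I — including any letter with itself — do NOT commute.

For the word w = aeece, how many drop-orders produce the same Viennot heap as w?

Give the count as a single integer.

3

drop 0:a onto floor
drop 1:e onto floor
drop 2:e onto {1:e}
drop 3:c onto {0:a, 2:e}
drop 4:e onto {3:c}
ground layer = {0:a, 1:e}
drop-orders for the pieces not yet dropped (sum over which currently-grounded one goes next):
  1 to go: {4} 1
  2 to go: {3,4} 1
  3 to go: {0,3,4} 1  {2,3,4} 1
  if 0:a drops first: 1 orders
  if 1:e drops first: 2 orders
heap linearizations: 3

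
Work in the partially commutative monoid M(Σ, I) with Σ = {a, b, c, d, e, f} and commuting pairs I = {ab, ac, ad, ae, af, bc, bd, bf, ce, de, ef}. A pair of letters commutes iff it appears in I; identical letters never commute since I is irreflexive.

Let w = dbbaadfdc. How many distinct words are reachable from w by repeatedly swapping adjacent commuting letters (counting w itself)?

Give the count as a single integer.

756

piece 0:d — minimal
piece 1:b — minimal
piece 2:b rests on {1:b}
piece 3:a — minimal
piece 4:a rests on {3:a}
piece 5:d rests on {0:d}
piece 6:f rests on {5:d}
piece 7:d rests on {6:f}
piece 8:c rests on {7:d}
minimal pieces: {0:d, 1:b, 3:a}
ways to finish when only these pieces remain (= sum over removing one remaining piece with nothing left below it):
  1 left: {2}→1  {4}→1  {8}→1
  2 left: {1,2}→1  {2,4}→2  {2,8}→2  {3,4}→1  {4,8}→2  {7,8}→1
  3 left: {1,2,4}→3  {1,2,8}→3  {2,3,4}→3  {2,4,8}→6  {2,7,8}→3  {3,4,8}→3  {4,7,8}→3  {6,7,8}→1
  4 left: {1,2,3,4}→6  {1,2,4,8}→12  {1,2,7,8}→6  {2,3,4,8}→12  {2,4,7,8}→12  {2,6,7,8}→4  {3,4,7,8}→6  {4,6,7,8}→4  {5,6,7,8}→1
  5 left: {0,5,6,7,8}→1  {1,2,3,4,8}→30  {1,2,4,7,8}→30  {1,2,6,7,8}→10  {2,3,4,7,8}→30  {2,4,6,7,8}→20  {2,5,6,7,8}→5  {3,4,6,7,8}→10  {4,5,6,7,8}→5
  6 left: {0,2,5,6,7,8}→6  {0,4,5,6,7,8}→6  {1,2,3,4,7,8}→90  {1,2,4,6,7,8}→60  {1,2,5,6,7,8}→15  {2,3,4,6,7,8}→60  {2,4,5,6,7,8}→30  {3,4,5,6,7,8}→15
  7 left: {0,1,2,5,6,7,8}→21  {0,2,4,5,6,7,8}→42  {0,3,4,5,6,7,8}→21  {1,2,3,4,6,7,8}→210  {1,2,4,5,6,7,8}→105  {2,3,4,5,6,7,8}→105
  placing 0:d first → 420 extensions
  placing 1:b first → 168 extensions
  placing 3:a first → 168 extensions
total linear extensions = 756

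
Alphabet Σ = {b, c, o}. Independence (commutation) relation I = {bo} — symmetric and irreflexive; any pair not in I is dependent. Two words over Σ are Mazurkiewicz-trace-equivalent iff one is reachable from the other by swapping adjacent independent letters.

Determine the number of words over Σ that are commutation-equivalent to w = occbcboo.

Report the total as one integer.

drop 0:o onto floor
drop 1:c onto {0:o}
drop 2:c onto {1:c}
drop 3:b onto {2:c}
drop 4:c onto {3:b}
drop 5:b onto {4:c}
drop 6:o onto {4:c}
drop 7:o onto {6:o}
ground layer = {0:o}
drop-orders for the pieces not yet dropped (sum over which currently-grounded one goes next):
  1 to go: {5} 1  {7} 1
  2 to go: {5,7} 2  {6,7} 1
  3 to go: {5,6,7} 3
  4 to go: {4,5,6,7} 3
  5 to go: {3,4,5,6,7} 3
  6 to go: {2,3,4,5,6,7} 3
  if 0:o drops first: 3 orders

3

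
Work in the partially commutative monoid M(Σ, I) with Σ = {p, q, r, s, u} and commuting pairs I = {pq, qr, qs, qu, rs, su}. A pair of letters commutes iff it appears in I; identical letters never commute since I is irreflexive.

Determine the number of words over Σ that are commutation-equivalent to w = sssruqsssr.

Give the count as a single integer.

drop 0:s onto floor
drop 1:s onto {0:s}
drop 2:s onto {1:s}
drop 3:r onto floor
drop 4:u onto {3:r}
drop 5:q onto floor
drop 6:s onto {2:s}
drop 7:s onto {6:s}
drop 8:s onto {7:s}
drop 9:r onto {4:u}
ground layer = {0:s, 3:r, 5:q}
drop-orders for the pieces not yet dropped (sum over which currently-grounded one goes next):
  1 to go: {5} 1  {8} 1  {9} 1
  2 to go: {4,9} 1  {5,8} 2  {5,9} 2  {7,8} 1  {8,9} 2
  3 to go: {3,4,9} 1  {4,5,9} 3  {4,8,9} 3  {5,7,8} 3  {5,8,9} 6  {6,7,8} 1  {7,8,9} 3
  4 to go: {2,6,7,8} 1  {3,4,5,9} 4  {3,4,8,9} 4  {4,5,8,9} 12  {4,7,8,9} 6  {5,6,7,8} 4  {5,7,8,9} 12  {6,7,8,9} 4
  5 to go: {1,2,6,7,8} 1  {2,5,6,7,8} 5  {2,6,7,8,9} 5  {3,4,5,8,9} 20  {3,4,7,8,9} 10  {4,5,7,8,9} 30  {4,6,7,8,9} 10  {5,6,7,8,9} 20
  6 to go: {0,1,2,6,7,8} 1  {1,2,5,6,7,8} 6  {1,2,6,7,8,9} 6  {2,4,6,7,8,9} 15  {2,5,6,7,8,9} 30  {3,4,5,7,8,9} 60  {3,4,6,7,8,9} 20  {4,5,6,7,8,9} 60
  7 to go: {0,1,2,5,6,7,8} 7  {0,1,2,6,7,8,9} 7  {1,2,4,6,7,8,9} 21  {1,2,5,6,7,8,9} 42  {2,3,4,6,7,8,9} 35  {2,4,5,6,7,8,9} 105  {3,4,5,6,7,8,9} 140
  8 to go: {0,1,2,4,6,7,8,9} 28  {0,1,2,5,6,7,8,9} 56  {1,2,3,4,6,7,8,9} 56  {1,2,4,5,6,7,8,9} 168  {2,3,4,5,6,7,8,9} 280
  if 0:s drops first: 504 orders
  if 3:r drops first: 252 orders
  if 5:q drops first: 84 orders
heap linearizations: 840

840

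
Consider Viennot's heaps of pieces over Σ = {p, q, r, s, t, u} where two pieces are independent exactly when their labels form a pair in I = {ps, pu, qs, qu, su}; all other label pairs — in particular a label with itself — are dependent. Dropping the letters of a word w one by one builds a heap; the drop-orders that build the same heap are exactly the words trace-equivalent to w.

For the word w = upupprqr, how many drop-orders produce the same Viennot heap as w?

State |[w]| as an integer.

piece 0:u — minimal
piece 1:p — minimal
piece 2:u rests on {0:u}
piece 3:p rests on {1:p}
piece 4:p rests on {3:p}
piece 5:r rests on {2:u, 4:p}
piece 6:q rests on {5:r}
piece 7:r rests on {6:q}
minimal pieces: {0:u, 1:p}
ways to finish when only these pieces remain (= sum over removing one remaining piece with nothing left below it):
  1 left: {7}→1
  2 left: {6,7}→1
  3 left: {5,6,7}→1
  4 left: {2,5,6,7}→1  {4,5,6,7}→1
  5 left: {0,2,5,6,7}→1  {2,4,5,6,7}→2  {3,4,5,6,7}→1
  6 left: {0,2,4,5,6,7}→3  {1,3,4,5,6,7}→1  {2,3,4,5,6,7}→3
  placing 0:u first → 4 extensions
  placing 1:p first → 6 extensions
total linear extensions = 10

10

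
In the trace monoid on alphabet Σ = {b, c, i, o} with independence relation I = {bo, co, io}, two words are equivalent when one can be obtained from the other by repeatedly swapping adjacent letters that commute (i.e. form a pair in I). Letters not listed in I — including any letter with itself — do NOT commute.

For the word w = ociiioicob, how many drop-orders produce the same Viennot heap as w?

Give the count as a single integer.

120

piece 0:o — minimal
piece 1:c — minimal
piece 2:i rests on {1:c}
piece 3:i rests on {2:i}
piece 4:i rests on {3:i}
piece 5:o rests on {0:o}
piece 6:i rests on {4:i}
piece 7:c rests on {6:i}
piece 8:o rests on {5:o}
piece 9:b rests on {7:c}
minimal pieces: {0:o, 1:c}
ways to finish when only these pieces remain (= sum over removing one remaining piece with nothing left below it):
  1 left: {8}→1  {9}→1
  2 left: {5,8}→1  {7,9}→1  {8,9}→2
  3 left: {0,5,8}→1  {5,8,9}→3  {6,7,9}→1  {7,8,9}→3
  4 left: {0,5,8,9}→4  {4,6,7,9}→1  {5,7,8,9}→6  {6,7,8,9}→4
  5 left: {0,5,7,8,9}→10  {3,4,6,7,9}→1  {4,6,7,8,9}→5  {5,6,7,8,9}→10
  6 left: {0,5,6,7,8,9}→20  {2,3,4,6,7,9}→1  {3,4,6,7,8,9}→6  {4,5,6,7,8,9}→15
  7 left: {0,4,5,6,7,8,9}→35  {1,2,3,4,6,7,9}→1  {2,3,4,6,7,8,9}→7  {3,4,5,6,7,8,9}→21
  8 left: {0,3,4,5,6,7,8,9}→56  {1,2,3,4,6,7,8,9}→8  {2,3,4,5,6,7,8,9}→28
  placing 0:o first → 36 extensions
  placing 1:c first → 84 extensions
total linear extensions = 120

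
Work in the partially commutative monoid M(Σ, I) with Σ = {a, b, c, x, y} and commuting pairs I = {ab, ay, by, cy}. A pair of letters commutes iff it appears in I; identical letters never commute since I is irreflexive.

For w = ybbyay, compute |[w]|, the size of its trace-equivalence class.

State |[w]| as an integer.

#0=y has no predecessor
#1=b has no predecessor
#2=b depends on [1:b]
#3=y depends on [0:y]
#4=a has no predecessor
#5=y depends on [3:y]
sources: [0:y, 1:b, 4:a]
N(rest) = Σ N(rest − s) over sources s of rest; N(one piece) = 1:
  size 1 → [2]=1  [4]=1  [5]=1
  size 2 → [1,2]=1  [2,4]=2  [2,5]=2  [3,5]=1  [4,5]=2
  size 3 → [0,3,5]=1  [1,2,4]=3  [1,2,5]=3  [2,3,5]=3  [2,4,5]=6  [3,4,5]=3
  size 4 → [0,2,3,5]=4  [0,3,4,5]=4  [1,2,3,5]=6  [1,2,4,5]=12  [2,3,4,5]=12
  first=0(y) contributes 30
  first=1(b) contributes 20
  first=4(a) contributes 10
|[w]| = 60

60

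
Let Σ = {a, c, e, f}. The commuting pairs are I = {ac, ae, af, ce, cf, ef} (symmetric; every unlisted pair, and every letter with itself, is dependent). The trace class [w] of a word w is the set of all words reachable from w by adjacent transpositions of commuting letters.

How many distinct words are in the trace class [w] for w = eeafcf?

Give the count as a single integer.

0(e) covers ∅
1(e) covers 0:e
2(a) covers ∅
3(f) covers ∅
4(c) covers ∅
5(f) covers 3:f
floor of heap: 0:e, 2:a, 3:f, 4:c
completions by unplaced set U, small U first (add the entries for U minus each lowest piece of U):
  |U|=1: {1}:1  {2}:1  {4}:1  {5}:1
  |U|=2: {0,1}:1  {1,2}:2  {1,4}:2  {1,5}:2  {2,4}:2  {2,5}:2  {3,5}:1  {4,5}:2
  |U|=3: {0,1,2}:3  {0,1,4}:3  {0,1,5}:3  {1,2,4}:6  {1,2,5}:6  {1,3,5}:3  {1,4,5}:6  {2,3,5}:3  {2,4,5}:6  {3,4,5}:3
  |U|=4: {0,1,2,4}:12  {0,1,2,5}:12  {0,1,3,5}:6  {0,1,4,5}:12  {1,2,3,5}:12  {1,2,4,5}:24  {1,3,4,5}:12  {2,3,4,5}:12
  start at 0(e): 60
  start at 2(a): 30
  start at 3(f): 60
  start at 4(c): 30
sum over floor = 180

180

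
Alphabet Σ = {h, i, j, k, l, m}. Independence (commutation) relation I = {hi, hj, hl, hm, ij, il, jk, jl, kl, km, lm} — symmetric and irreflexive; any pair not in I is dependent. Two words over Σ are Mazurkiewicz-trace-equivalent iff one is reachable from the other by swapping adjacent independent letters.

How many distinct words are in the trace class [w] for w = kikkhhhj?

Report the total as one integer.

piece 0:k — minimal
piece 1:i rests on {0:k}
piece 2:k rests on {1:i}
piece 3:k rests on {2:k}
piece 4:h rests on {3:k}
piece 5:h rests on {4:h}
piece 6:h rests on {5:h}
piece 7:j — minimal
minimal pieces: {0:k, 7:j}
ways to finish when only these pieces remain (= sum over removing one remaining piece with nothing left below it):
  1 left: {6}→1  {7}→1
  2 left: {5,6}→1  {6,7}→2
  3 left: {4,5,6}→1  {5,6,7}→3
  4 left: {3,4,5,6}→1  {4,5,6,7}→4
  5 left: {2,3,4,5,6}→1  {3,4,5,6,7}→5
  6 left: {1,2,3,4,5,6}→1  {2,3,4,5,6,7}→6
  placing 0:k first → 7 extensions
  placing 7:j first → 1 extensions
total linear extensions = 8

8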